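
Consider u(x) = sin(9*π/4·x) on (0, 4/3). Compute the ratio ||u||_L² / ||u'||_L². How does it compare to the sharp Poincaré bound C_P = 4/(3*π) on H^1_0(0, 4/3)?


||u||_L² / ||u'||_L² = 4/(9*π) < C_P = 4/(3*π).

u(x) = sin(9*π/4·x), so u'(x) = 9*π*cos(9*π*x/4)/4.
Writing u(x) = A·sin(kπx/L) with A = 1 and k = 3, use ∫_0^L sin²(kπx/L) dx = L/2 and ∫_0^L cos²(kπx/L) dx = L/2.
u² = 1·sin²(9*π/4·x) and (u')² = 81*π^2/16·cos²(9*π/4·x), and each of sin², cos² integrates to L/2 = 2/3 over (0, 4/3).
∫_0^4/3 u² dx = 2/3, so ||u||_L² = sqrt(6)/3.
∫_0^4/3 (u')² dx = 27*π^2/8, so ||u'||_L² = 3*sqrt(6)*π/4.
Ratio ||u||_L² / ||u'||_L² = 4/(9*π).
Sharp Poincaré constant on H^1_0(0, 4/3) is C_P = L/π = 4/(3*π), achieved by sin(3*π/4·x).
This is the k = 3 harmonic; the ratio L/(kπ) is strictly less than C_P = L/π, consistent with the sharp inequality ||u||_L² ≤ C_P ||u'||_L².


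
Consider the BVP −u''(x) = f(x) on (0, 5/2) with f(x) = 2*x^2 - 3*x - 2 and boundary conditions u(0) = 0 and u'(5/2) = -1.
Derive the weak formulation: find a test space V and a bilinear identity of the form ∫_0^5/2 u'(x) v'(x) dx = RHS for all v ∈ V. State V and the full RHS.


V = {v ∈ H^1(0, 5/2) : v(0) = 0} (test functions vanish at x = 0 where u is specified); weak form: ∫_0^5/2 u'v' dx = ∫_0^5/2 (2*x^2 - 3*x - 2) v dx − v(5/2) for all v ∈ V.

Multiply both sides by a test function v and integrate from 0 to 5/2:
  ∫_0^5/2 −u''(x) v(x) dx = ∫_0^5/2 f(x) v(x) dx.
Integrate the LHS by parts once:
  ∫_0^5/2 −u'' v dx = −[u'(x) v(x)]_0^5/2 + ∫_0^5/2 u'(x) v'(x) dx.
Thus ∫_0^5/2 u'(x) v'(x) dx = ∫_0^5/2 f(x) v(x) dx + [u'(x) v(x)]_0^5/2.
Choose V so that boundary terms are either known or forced to vanish.
Mixed BC: u(0) = 0 (Dirichlet) and u'(5/2) = -1 (Neumann). Define V = {v ∈ H^1(0, 5/2) : v(0) = 0}. Then [u' v]_0^5/2 = u'(5/2)·v(5/2) − u'(0)·0 = − v(5/2).
Weak formulation: find u (satisfying any essential BC) such that ∫_0^5/2 u'(x) v'(x) dx = ∫_0^5/2 f v dx − v(5/2) for all v ∈ V (Dirichlet at 0 absorbed into V; Neumann datum at x = 5/2 contributes the boundary term).
Substituting f(x) = 2*x^2 - 3*x - 2, the right-hand side is ∫_0^5/2 (2*x^2 - 3*x - 2) v dx − v(5/2).


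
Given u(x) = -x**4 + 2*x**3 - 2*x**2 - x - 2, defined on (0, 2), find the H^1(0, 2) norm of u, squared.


||u||_{H^1}^2 = 45742/315

The H^1 norm (squared) on an interval (0, L) is
  ||u||_{H^1}^2 = ∫_0^L u(x)^2 dx + ∫_0^L u'(x)^2 dx.
Compute u'(x) = -4*x**3 + 6*x**2 - 4*x - 1.
Then u(x)^2 = x**8 - 4*x**7 + 8*x**6 - 6*x**5 + 4*x**4 - 4*x**3 + 9*x**2 + 4*x + 4 and u'(x)^2 = 16*x**6 - 48*x**5 + 68*x**4 - 40*x**3 + 4*x**2 + 8*x + 1.
Integrate each monomial from 0 to 2 using ∫_0^2 c·x^n dx = c·2^(n+1)/(n+1):
  ∫_0^2 u(x)^2 dx = ∫_0^2 (x^8 - 4*x^7 + 8*x^6 - 6*x^5 + 4*x^4 - 4*x^3 + 9*x^2 + 4*x + 4) dx. Term by term:
    ∫_0^2 x^8 dx = 512/9;  ∫_0^2 -4*x^7 dx = -128;  ∫_0^2 8*x^6 dx = 1024/7;
    ∫_0^2 -6*x^5 dx = -64;  ∫_0^2 4*x^4 dx = 128/5;  ∫_0^2 -4*x^3 dx = -16;
    ∫_0^2 9*x^2 dx = 24;  ∫_0^2 4*x dx = 8;  ∫_0^2 4 dx = 8.
  Sum: 512/9 − 128 + 1024/7 − 64 + 128/5 − 16 + 24 + 8 + 8 = 19144/315.
  ∫_0^2 u'(x)^2 dx = ∫_0^2 (16*x^6 - 48*x^5 + 68*x^4 - 40*x^3 + 4*x^2 + 8*x + 1) dx. Term by term:
    ∫_0^2 16*x^6 dx = 2048/7;  ∫_0^2 -48*x^5 dx = -512;  ∫_0^2 68*x^4 dx = 2176/5;
    ∫_0^2 -40*x^3 dx = -160;  ∫_0^2 4*x^2 dx = 32/3;  ∫_0^2 8*x dx = 16;
    ∫_0^2 1 dx = 2.
  Sum: 2048/7 − 512 + 2176/5 − 160 + 32/3 + 16 + 2 = 8866/105.
Adding: ||u||_{H^1}^2 = 19144/315 + 8866/105 = 45742/315.


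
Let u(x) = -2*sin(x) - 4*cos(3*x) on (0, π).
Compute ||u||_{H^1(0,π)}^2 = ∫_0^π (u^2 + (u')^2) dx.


||u||_{H^1(0,π)}^2 = 84*π

u'(x) = 12*sin(3*x) - 2*cos(x).
Expand u² and (u')² and integrate term by term on (0, π), using: for integers n ≥ 1, ∫_0^π sin²(nx) dx = ∫_0^π cos²(nx) dx = π/2; for n ≠ n', ∫_0^π sin(nx)sin(n'x) dx = ∫_0^π cos(nx)cos(n'x) dx = 0; and by product-to-sum, ∫_0^π sin(nx)cos(n'x) dx = ½∫_0^π [sin((n+n')x) + sin((n−n')x)] dx, which is 0 when n+n' is even and 2n/(n²−n'²) when n+n' is odd (it need not vanish on (0, π)).
  u² squared terms: (-4)²·∫cos(3x)² dx = 16·π/2 = 8*π;  (-2)²·∫sin(x)² dx = 4·π/2 = 2*π.
  u² cross terms: 2·(-4)·(-2)·∫cos(3x)·sin(x) dx = 16·(0) = 0.
  So ∫_0^π u² dx = 8*π + 2*π + 0 = 10*π.
  (u')² squared terms: (-2)²·∫cos(x)² dx = 4·π/2 = 2*π;  (12)²·∫sin(3x)² dx = 144·π/2 = 72*π.
  (u')² cross terms: 2·(-2)·(12)·∫cos(x)·sin(3x) dx = -48·(0) = 0.
  So ∫_0^π (u')² dx = 2*π + 72*π + 0 = 74*π.
||u||_{H^1}^2 = (10*π) + (74*π) = 84*π.


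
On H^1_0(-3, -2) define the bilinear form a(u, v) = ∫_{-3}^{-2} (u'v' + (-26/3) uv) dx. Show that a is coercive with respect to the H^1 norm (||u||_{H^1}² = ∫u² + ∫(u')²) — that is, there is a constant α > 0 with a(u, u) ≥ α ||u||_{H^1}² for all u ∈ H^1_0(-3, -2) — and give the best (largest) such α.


α = (-26/3 + π^2)/(1 + π^2)

Coercivity of a(·,·) on H^1_0(-3, -2) means a(u, u) ≥ α ||u||_{H^1}² for every u ∈ H^1_0.
The interval has length L = 1, and Poincaré/coercivity depend only on L. Here a(u, u) = ∫(u')² + (-26/3)·∫u².
Here c = -26/3 < 0 with |c| < (π/L)² = π^2, so coercivity still holds. The condition a(u,u) ≥ α||u||_{H^1}² reads (1−α)∫(u')² ≥ (α−c)∫u². Any admissible α is ≤ 1 (rapidly oscillating u have ∫u²/∫(u')² → 0), and α = 1 would force 0 ≥ (1−c)∫u², impossible since c < 1; so 1−α > 0. By the sharp Poincaré inequality on H^1_0 of an interval of length L, ∫(u')² ≥ (π/L)²∫u² with equality for the first sine mode sin(π(x−x₀)/L) (x₀ the left endpoint), so the inequality holds for all u iff (1−α)(π/L)² ≥ α − c, i.e. α ≤ ((π/L)² + c)/((π/L)² + 1) = (1 + c(L/π)²)/(1 + (L/π)²). (Direct route, valid since c ≤ 0: Poincaré gives c∫u² ≥ c(L/π)²∫(u')², so a(u,u) ≥ (1 + c(L/π)²)∫(u')², while ||u||_{H^1}² ≤ (1 + (L/π)²)∫(u')²; dividing yields the same α.) With (π/L)² = π^2 and c = -26/3, the largest admissible constant is α = ((π/L)² + c)/((π/L)² + 1).
Simplifying, α = (-26/3 + π^2)/(1 + π^2).


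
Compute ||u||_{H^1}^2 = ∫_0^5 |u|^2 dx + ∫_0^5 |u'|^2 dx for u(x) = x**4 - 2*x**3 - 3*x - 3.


||u||_{H^1}^2 = 16487815/126

The H^1 norm (squared) on an interval (0, L) is
  ||u||_{H^1}^2 = ∫_0^L u(x)^2 dx + ∫_0^L u'(x)^2 dx.
Compute u'(x) = 4*x**3 - 6*x**2 - 3.
Then u(x)^2 = x**8 - 4*x**7 + 4*x**6 - 6*x**5 + 6*x**4 + 12*x**3 + 9*x**2 + 18*x + 9 and u'(x)^2 = 16*x**6 - 48*x**5 + 36*x**4 - 24*x**3 + 36*x**2 + 9.
Integrate each monomial from 0 to 5 using ∫_0^5 c·x^n dx = c·5^(n+1)/(n+1):
  ∫_0^5 u(x)^2 dx = ∫_0^5 (x^8 - 4*x^7 + 4*x^6 - 6*x^5 + 6*x^4 + 12*x^3 + 9*x^2 + 18*x + 9) dx. Term by term:
    ∫_0^5 x^8 dx = 1953125/9;  ∫_0^5 -4*x^7 dx = -390625/2;  ∫_0^5 4*x^6 dx = 312500/7;
    ∫_0^5 -6*x^5 dx = -15625;  ∫_0^5 6*x^4 dx = 3750;  ∫_0^5 12*x^3 dx = 1875;
    ∫_0^5 9*x^2 dx = 375;  ∫_0^5 18*x dx = 225;  ∫_0^5 9 dx = 45.
  Sum: 1953125/9 − 390625/2 + 312500/7 − 15625 + 3750 + 1875 + 375 + 225 + 45 = 7180645/126.
  ∫_0^5 u'(x)^2 dx = ∫_0^5 (16*x^6 - 48*x^5 + 36*x^4 - 24*x^3 + 36*x^2 + 9) dx. Term by term:
    ∫_0^5 16*x^6 dx = 1250000/7;  ∫_0^5 -48*x^5 dx = -125000;  ∫_0^5 36*x^4 dx = 22500;
    ∫_0^5 -24*x^3 dx = -3750;  ∫_0^5 36*x^2 dx = 1500;  ∫_0^5 9 dx = 45.
  Sum: 1250000/7 − 125000 + 22500 − 3750 + 1500 + 45 = 517065/7.
Adding: ||u||_{H^1}^2 = 7180645/126 + 517065/7 = 16487815/126.


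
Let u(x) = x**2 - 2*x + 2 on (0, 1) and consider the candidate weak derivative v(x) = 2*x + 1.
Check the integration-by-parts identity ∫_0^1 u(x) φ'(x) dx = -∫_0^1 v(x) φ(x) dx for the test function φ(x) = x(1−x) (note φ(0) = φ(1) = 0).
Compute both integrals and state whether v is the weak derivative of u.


LHS = 1/6, RHS = -1/3. No, v is not the weak derivative of u.

u(x) = x**2 - 2*x + 2, classical derivative u'(x) = 2*x - 2.
φ(x) = x(1−x), so φ'(x) = 1 - 2*x.
Note φ(0) = φ(1) = 0, so the boundary term u·φ vanishes.
LHS = ∫_0^1 u(x) φ'(x) dx = ∫_0^1 (-2*x^3 + 5*x^2 - 6*x + 2) dx. Term by term:
  ∫_0^1 -2*x^3 dx = -1/2;  ∫_0^1 5*x^2 dx = 5/3;  ∫_0^1 -6*x dx = -3;
  ∫_0^1 2 dx = 2.
Sum: -1/2 + 5/3 − 3 + 2 = 1/6.
So LHS = 1/6.
∫_0^1 v(x) φ(x) dx = ∫_0^1 (-2*x^3 + x^2 + x) dx. Term by term:
  ∫_0^1 -2*x^3 dx = -1/2;  ∫_0^1 x^2 dx = 1/3;  ∫_0^1 x dx = 1/2.
Sum: -1/2 + 1/3 + 1/2 = 1/3.
So RHS = -∫_0^1 v(x) φ(x) dx = -1/3.
LHS − RHS = 1/2 ≠ 0, so the identity fails.
(For a valid weak derivative the identity must hold for EVERY test function, in particular this one. The failure shows v is NOT the weak derivative of u.)
Correct weak derivative would be u'(x) = 2*x - 2.


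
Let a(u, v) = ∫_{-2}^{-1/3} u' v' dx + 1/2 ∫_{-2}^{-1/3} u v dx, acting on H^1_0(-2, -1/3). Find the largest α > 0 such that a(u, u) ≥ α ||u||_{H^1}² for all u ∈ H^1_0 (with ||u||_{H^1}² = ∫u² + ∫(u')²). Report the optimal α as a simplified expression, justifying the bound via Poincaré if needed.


α = (25 + 18*π^2)/(2*(25 + 9*π^2))

Coercivity of a(·,·) on H^1_0(-2, -1/3) means a(u, u) ≥ α ||u||_{H^1}² for every u ∈ H^1_0.
The interval has length L = 5/3, and Poincaré/coercivity depend only on L. Here a(u, u) = ∫(u')² + (1/2)·∫u².
Here 0 < c = 1/2 < 1. The condition a(u,u) ≥ α||u||_{H^1}² reads (1−α)∫(u')² ≥ (α−c)∫u². Any admissible α is ≤ 1 (rapidly oscillating u have ∫u²/∫(u')² → 0), and α = 1 would force 0 ≥ (1−c)∫u², impossible since c < 1; so 1−α > 0. By the sharp Poincaré inequality on H^1_0 of an interval of length L, ∫(u')² ≥ (π/L)²∫u² with equality for the first sine mode sin(π(x−x₀)/L) (x₀ the left endpoint), so the inequality holds for all u iff (1−α)(π/L)² ≥ α − c, i.e. α ≤ ((π/L)² + c)/((π/L)² + 1) = (1 + c(L/π)²)/(1 + (L/π)²). With (π/L)² = 9*π^2/25 and c = 1/2, the largest admissible constant is α = ((π/L)² + c)/((π/L)² + 1).
Simplifying, α = (25 + 18*π^2)/(2*(25 + 9*π^2)).


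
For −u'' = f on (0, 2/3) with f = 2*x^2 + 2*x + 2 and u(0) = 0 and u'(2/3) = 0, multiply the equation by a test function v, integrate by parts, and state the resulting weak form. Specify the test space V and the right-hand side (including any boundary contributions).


V = {v ∈ H^1(0, 2/3) : v(0) = 0} (test functions vanish at x = 0 where u is specified); weak form: ∫_0^2/3 u'v' dx = ∫_0^2/3 (2*x^2 + 2*x + 2) v dx for all v ∈ V.

Multiply both sides by a test function v and integrate from 0 to 2/3:
  ∫_0^2/3 −u''(x) v(x) dx = ∫_0^2/3 f(x) v(x) dx.
Integrate the LHS by parts once:
  ∫_0^2/3 −u'' v dx = −[u'(x) v(x)]_0^2/3 + ∫_0^2/3 u'(x) v'(x) dx.
Thus ∫_0^2/3 u'(x) v'(x) dx = ∫_0^2/3 f(x) v(x) dx + [u'(x) v(x)]_0^2/3.
Choose V so that boundary terms are either known or forced to vanish.
Mixed BC: u(0) = 0 (Dirichlet) and u'(2/3) = 0 (Neumann). Define V = {v ∈ H^1(0, 2/3) : v(0) = 0}. Then [u' v]_0^2/3 = u'(2/3)·v(2/3) − u'(0)·0 = 0.
Weak formulation: find u (satisfying any essential BC) such that ∫_0^2/3 u'(x) v'(x) dx = ∫_0^2/3 f v dx for all v ∈ V (Dirichlet at 0 absorbed into V; the Neumann datum at x = 2/3 is zero, so no boundary term remains).
Substituting f(x) = 2*x^2 + 2*x + 2, the right-hand side is ∫_0^2/3 (2*x^2 + 2*x + 2) v dx.


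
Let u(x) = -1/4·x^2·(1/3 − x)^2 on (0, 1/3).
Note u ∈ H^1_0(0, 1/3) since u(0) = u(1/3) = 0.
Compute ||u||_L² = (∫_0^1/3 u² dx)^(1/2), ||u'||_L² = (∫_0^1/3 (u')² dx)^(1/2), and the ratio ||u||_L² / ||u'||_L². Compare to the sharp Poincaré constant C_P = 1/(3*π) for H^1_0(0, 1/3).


||u||_L² / ||u'||_L² = sqrt(3)/18 < C_P = 1/(3*π).

u(x) = -1/4·x^2·(1/3 − x)^2, so u'(x) = x*(-x^2 + x/2 - 1/18).
u(x) = -1/4·x^2·(1/3 − x)^2 vanishes at x = 0 and x = 1/3, so u ∈ H^1_0(0, 1/3). Differentiate via the product rule and integrate the resulting polynomials term by term.
  ∫_0^1/3 u² dx = ∫_0^1/3 (x^8/16 - x^7/12 + x^6/24 - x^5/108 + x^4/1296) dx. Term by term:
    ∫_0^1/3 x^8/16 dx = 1/2834352;  ∫_0^1/3 -x^7/12 dx = -1/629856;  ∫_0^1/3 x^6/24 dx = 1/367416;
    ∫_0^1/3 -x^5/108 dx = -1/472392;  ∫_0^1/3 x^4/1296 dx = 1/1574640.
  Sum: 1/2834352 − 1/629856 + 1/367416 − 1/472392 + 1/1574640 = 1/198404640.
  ∫_0^1/3 (u')² dx = ∫_0^1/3 (x^6 - x^5 + 13*x^4/36 - x^3/18 + x^2/324) dx. Term by term:
    ∫_0^1/3 x^6 dx = 1/15309;  ∫_0^1/3 -x^5 dx = -1/4374;  ∫_0^1/3 13*x^4/36 dx = 13/43740;
    ∫_0^1/3 -x^3/18 dx = -1/5832;  ∫_0^1/3 x^2/324 dx = 1/26244.
  Sum: 1/15309 − 1/4374 + 13/43740 − 1/5832 + 1/26244 = 1/1837080.
∫_0^1/3 u² dx = 1/198404640, so ||u||_L² = sqrt(210)/204120.
∫_0^1/3 (u')² dx = 1/1837080, so ||u'||_L² = sqrt(70)/11340.
Ratio ||u||_L² / ||u'||_L² = sqrt(3)/18.
Sharp Poincaré constant on H^1_0(0, 1/3) is C_P = L/π = 1/(3*π), achieved by sin(3*π·x).
A polynomial bump cannot attain the sharp Poincaré constant (only the first sine eigenfunction does), so the ratio is strictly less than C_P, consistent with ||u||_L² ≤ C_P ||u'||_L².


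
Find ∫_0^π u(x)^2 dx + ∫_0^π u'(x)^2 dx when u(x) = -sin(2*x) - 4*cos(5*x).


||u||_{H^1(0,π)}^2 = -832/21 + 421*π/2

u'(x) = 20*sin(5*x) - 2*cos(2*x).
Expand u² and (u')² and integrate term by term on (0, π), using: for integers n ≥ 1, ∫_0^π sin²(nx) dx = ∫_0^π cos²(nx) dx = π/2; for n ≠ n', ∫_0^π sin(nx)sin(n'x) dx = ∫_0^π cos(nx)cos(n'x) dx = 0; and by product-to-sum, ∫_0^π sin(nx)cos(n'x) dx = ½∫_0^π [sin((n+n')x) + sin((n−n')x)] dx, which is 0 when n+n' is even and 2n/(n²−n'²) when n+n' is odd (it need not vanish on (0, π)).
  u² squared terms: (-1)²·∫sin(2x)² dx = 1·π/2 = π/2;  (-4)²·∫cos(5x)² dx = 16·π/2 = 8*π.
  u² cross terms: 2·(-1)·(-4)·∫sin(2x)·cos(5x) dx = 8·(-4/21) = -32/21.
  So ∫_0^π u² dx = π/2 + 8*π − 32/21 = -32/21 + 17*π/2.
  (u')² squared terms: (-2)²·∫cos(2x)² dx = 4·π/2 = 2*π;  (20)²·∫sin(5x)² dx = 400·π/2 = 200*π.
  (u')² cross terms: 2·(-2)·(20)·∫cos(2x)·sin(5x) dx = -80·(10/21) = -800/21.
  So ∫_0^π (u')² dx = 2*π + 200*π − 800/21 = -800/21 + 202*π.
||u||_{H^1}^2 = (-32/21 + 17*π/2) + (-800/21 + 202*π) = -832/21 + 421*π/2.


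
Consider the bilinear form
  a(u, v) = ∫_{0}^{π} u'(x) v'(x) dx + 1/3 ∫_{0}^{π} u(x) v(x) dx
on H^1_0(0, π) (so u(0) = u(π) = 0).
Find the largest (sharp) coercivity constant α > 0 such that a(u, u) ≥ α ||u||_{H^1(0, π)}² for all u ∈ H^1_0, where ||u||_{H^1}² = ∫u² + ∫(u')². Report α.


α = 2/3

Coercivity of a(·,·) on H^1_0(0, π) means a(u, u) ≥ α ||u||_{H^1}² for every u ∈ H^1_0.
The interval has length L = π, and Poincaré/coercivity depend only on L. Here a(u, u) = ∫(u')² + (1/3)·∫u².
Here 0 < c = 1/3 < 1. The condition a(u,u) ≥ α||u||_{H^1}² reads (1−α)∫(u')² ≥ (α−c)∫u². Any admissible α is ≤ 1 (rapidly oscillating u have ∫u²/∫(u')² → 0), and α = 1 would force 0 ≥ (1−c)∫u², impossible since c < 1; so 1−α > 0. By the sharp Poincaré inequality on H^1_0 of an interval of length L, ∫(u')² ≥ (π/L)²∫u² with equality for the first sine mode sin(π(x−x₀)/L) (x₀ the left endpoint), so the inequality holds for all u iff (1−α)(π/L)² ≥ α − c, i.e. α ≤ ((π/L)² + c)/((π/L)² + 1) = (1 + c(L/π)²)/(1 + (L/π)²). With (π/L)² = 1 and c = 1/3, the largest admissible constant is α = ((π/L)² + c)/((π/L)² + 1).
Simplifying, α = 2/3.


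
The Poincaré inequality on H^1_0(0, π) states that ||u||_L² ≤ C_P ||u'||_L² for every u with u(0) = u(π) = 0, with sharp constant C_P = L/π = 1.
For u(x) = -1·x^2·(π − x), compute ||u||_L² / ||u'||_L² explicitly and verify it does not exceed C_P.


||u||_L² / ||u'||_L² = sqrt(14)*π/14 < C_P = 1.

u(x) = -1·x^2·(π − x), so u'(x) = x*(3*x - 2*π).
u(x) = -1·x^2·(π − x) vanishes at x = 0 and x = π, so u ∈ H^1_0(0, π). Differentiate via the product rule and integrate the resulting polynomials term by term.
  ∫_0^π u² dx = ∫_0^π (x^6 - 2*π*x^5 + π^2*x^4) dx. Term by term:
    ∫_0^π x^6 dx = π^7/7;  ∫_0^π -2*π*x^5 dx = -π^7/3;  ∫_0^π π^2*x^4 dx = π^7/5.
  Sum: π^7/7 − π^7/3 + π^7/5 = π^7/105.
  ∫_0^π (u')² dx = ∫_0^π (9*x^4 - 12*π*x^3 + 4*π^2*x^2) dx. Term by term:
    ∫_0^π 9*x^4 dx = 9*π^5/5;  ∫_0^π -12*π*x^3 dx = -3*π^5;  ∫_0^π 4*π^2*x^2 dx = 4*π^5/3.
  Sum: 9*π^5/5 − 3*π^5 + 4*π^5/3 = 2*π^5/15.
∫_0^π u² dx = π^7/105, so ||u||_L² = sqrt(105)*π^(7/2)/105.
∫_0^π (u')² dx = 2*π^5/15, so ||u'||_L² = sqrt(30)*π^(5/2)/15.
Ratio ||u||_L² / ||u'||_L² = sqrt(14)*π/14.
Sharp Poincaré constant on H^1_0(0, π) is C_P = L/π = 1, achieved by sin(x).
A polynomial bump cannot attain the sharp Poincaré constant (only the first sine eigenfunction does), so the ratio is strictly less than C_P, consistent with ||u||_L² ≤ C_P ||u'||_L².


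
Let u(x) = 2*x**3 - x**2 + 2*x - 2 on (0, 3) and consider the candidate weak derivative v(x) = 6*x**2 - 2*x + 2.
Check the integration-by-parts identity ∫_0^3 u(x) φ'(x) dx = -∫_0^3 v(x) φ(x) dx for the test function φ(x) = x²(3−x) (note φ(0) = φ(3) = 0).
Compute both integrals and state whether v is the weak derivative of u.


LHS = -135, RHS = -135. Yes, v = u' weakly.

u(x) = 2*x**3 - x**2 + 2*x - 2, classical derivative u'(x) = 6*x**2 - 2*x + 2.
φ(x) = x²(3−x), so φ'(x) = 3*x*(2 - x).
Note φ(0) = φ(3) = 0, so the boundary term u·φ vanishes.
LHS = ∫_0^3 u(x) φ'(x) dx = ∫_0^3 (-6*x^5 + 15*x^4 - 12*x^3 + 18*x^2 - 12*x) dx. Term by term:
  ∫_0^3 -6*x^5 dx = -729;  ∫_0^3 15*x^4 dx = 729;  ∫_0^3 -12*x^3 dx = -243;
  ∫_0^3 18*x^2 dx = 162;  ∫_0^3 -12*x dx = -54.
Sum: -729 + 729 − 243 + 162 − 54 = -135.
So LHS = -135.
∫_0^3 v(x) φ(x) dx = ∫_0^3 (-6*x^5 + 20*x^4 - 8*x^3 + 6*x^2) dx. Term by term:
  ∫_0^3 -6*x^5 dx = -729;  ∫_0^3 20*x^4 dx = 972;  ∫_0^3 -8*x^3 dx = -162;
  ∫_0^3 6*x^2 dx = 54.
Sum: -729 + 972 − 162 + 54 = 135.
So RHS = -∫_0^3 v(x) φ(x) dx = -135.
LHS = RHS, so the identity holds for this test φ.
Moreover u is smooth here and v(x) = u'(x) = 6*x**2 - 2*x + 2 pointwise, so the identity holds for every test function. Hence v is the weak derivative of u.


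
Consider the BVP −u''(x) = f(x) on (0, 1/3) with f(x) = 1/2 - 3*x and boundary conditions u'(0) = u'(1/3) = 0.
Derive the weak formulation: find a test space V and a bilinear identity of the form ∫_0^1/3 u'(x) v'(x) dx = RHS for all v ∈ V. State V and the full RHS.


V = H^1(0, 1/3) (no boundary constraint on v; u is determined up to an additive constant); weak form: ∫_0^1/3 u'v' dx = ∫_0^1/3 (1/2 - 3*x) v dx for all v ∈ V.

Multiply both sides by a test function v and integrate from 0 to 1/3:
  ∫_0^1/3 −u''(x) v(x) dx = ∫_0^1/3 f(x) v(x) dx.
Integrate the LHS by parts once:
  ∫_0^1/3 −u'' v dx = −[u'(x) v(x)]_0^1/3 + ∫_0^1/3 u'(x) v'(x) dx.
Thus ∫_0^1/3 u'(x) v'(x) dx = ∫_0^1/3 f(x) v(x) dx + [u'(x) v(x)]_0^1/3.
Choose V so that boundary terms are either known or forced to vanish.
u has homogeneous Neumann: u'(0) = u'(1/3) = 0. So [u' v]_0^1/3 = 0·v(1/3) − 0·v(0) = 0 for any v; take V = H^1(0, 1/3).
Weak formulation: find u (satisfying any essential BC) such that ∫_0^1/3 u'(x) v'(x) dx = ∫_0^1/3 f v dx for all v ∈ V (homogeneous Neumann, so boundary terms vanish).
Substituting f(x) = 1/2 - 3*x, the right-hand side is ∫_0^1/3 (1/2 - 3*x) v dx.
Compatibility check (pure Neumann): taking v ≡ 1 ∈ V gives 0 = ∫_0^1/3 f dx + (0) − (0), i.e. ∫_0^1/3 f dx must equal u'(0) − u'(1/3) = 0. Indeed ∫_0^1/3 (1/2 - 3*x) dx = 0, so the data are compatible. The solution is then unique only up to an additive constant (fix it e.g. by requiring ∫_0^1/3 u dx = 0).


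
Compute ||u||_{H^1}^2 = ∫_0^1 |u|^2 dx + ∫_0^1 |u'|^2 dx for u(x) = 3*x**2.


||u||_{H^1}^2 = 69/5

The H^1 norm (squared) on an interval (0, L) is
  ||u||_{H^1}^2 = ∫_0^L u(x)^2 dx + ∫_0^L u'(x)^2 dx.
Compute u'(x) = 6*x.
Then u(x)^2 = 9*x**4 and u'(x)^2 = 36*x**2.
Integrate each monomial from 0 to 1 using ∫_0^1 c·x^n dx = c·1^(n+1)/(n+1):
  ∫_0^1 u(x)^2 dx = ∫_0^1 (9*x^4) dx. Term by term:
    ∫_0^1 9*x^4 dx = 9/5.
  ∫_0^1 u'(x)^2 dx = ∫_0^1 (36*x^2) dx. Term by term:
    ∫_0^1 36*x^2 dx = 12.
Adding: ||u||_{H^1}^2 = 9/5 + 12 = 69/5.


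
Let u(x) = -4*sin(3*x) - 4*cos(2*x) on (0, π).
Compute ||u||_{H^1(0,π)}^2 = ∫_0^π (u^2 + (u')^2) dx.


||u||_{H^1(0,π)}^2 = 192 + 120*π

u'(x) = 8*sin(2*x) - 12*cos(3*x).
Expand u² and (u')² and integrate term by term on (0, π), using: for integers n ≥ 1, ∫_0^π sin²(nx) dx = ∫_0^π cos²(nx) dx = π/2; for n ≠ n', ∫_0^π sin(nx)sin(n'x) dx = ∫_0^π cos(nx)cos(n'x) dx = 0; and by product-to-sum, ∫_0^π sin(nx)cos(n'x) dx = ½∫_0^π [sin((n+n')x) + sin((n−n')x)] dx, which is 0 when n+n' is even and 2n/(n²−n'²) when n+n' is odd (it need not vanish on (0, π)).
  u² squared terms: (-4)²·∫cos(2x)² dx = 16·π/2 = 8*π;  (-4)²·∫sin(3x)² dx = 16·π/2 = 8*π.
  u² cross terms: 2·(-4)·(-4)·∫cos(2x)·sin(3x) dx = 32·(6/5) = 192/5.
  So ∫_0^π u² dx = 8*π + 8*π + 192/5 = 192/5 + 16*π.
  (u')² squared terms: (-12)²·∫cos(3x)² dx = 144·π/2 = 72*π;  (8)²·∫sin(2x)² dx = 64·π/2 = 32*π.
  (u')² cross terms: 2·(-12)·(8)·∫cos(3x)·sin(2x) dx = -192·(-4/5) = 768/5.
  So ∫_0^π (u')² dx = 72*π + 32*π + 768/5 = 768/5 + 104*π.
||u||_{H^1}^2 = (192/5 + 16*π) + (768/5 + 104*π) = 192 + 120*π.


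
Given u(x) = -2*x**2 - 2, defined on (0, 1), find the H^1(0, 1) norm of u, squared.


||u||_{H^1}^2 = 64/5

The H^1 norm (squared) on an interval (0, L) is
  ||u||_{H^1}^2 = ∫_0^L u(x)^2 dx + ∫_0^L u'(x)^2 dx.
Compute u'(x) = -4*x.
Then u(x)^2 = 4*x**4 + 8*x**2 + 4 and u'(x)^2 = 16*x**2.
Integrate each monomial from 0 to 1 using ∫_0^1 c·x^n dx = c·1^(n+1)/(n+1):
  ∫_0^1 u(x)^2 dx = ∫_0^1 (4*x^4 + 8*x^2 + 4) dx. Term by term:
    ∫_0^1 4*x^4 dx = 4/5;  ∫_0^1 8*x^2 dx = 8/3;  ∫_0^1 4 dx = 4.
  Sum: 4/5 + 8/3 + 4 = 112/15.
  ∫_0^1 u'(x)^2 dx = ∫_0^1 (16*x^2) dx. Term by term:
    ∫_0^1 16*x^2 dx = 16/3.
Adding: ||u||_{H^1}^2 = 112/15 + 16/3 = 64/5.


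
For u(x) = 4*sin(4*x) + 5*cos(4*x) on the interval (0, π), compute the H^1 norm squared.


||u||_{H^1(0,π)}^2 = 697*π/2

u'(x) = -20*sin(4*x) + 16*cos(4*x).
Expand u² and (u')² and integrate term by term on (0, π), using: for integers n ≥ 1, ∫_0^π sin²(nx) dx = ∫_0^π cos²(nx) dx = π/2; for n ≠ n', ∫_0^π sin(nx)sin(n'x) dx = ∫_0^π cos(nx)cos(n'x) dx = 0; and by product-to-sum, ∫_0^π sin(nx)cos(n'x) dx = ½∫_0^π [sin((n+n')x) + sin((n−n')x)] dx, which is 0 when n+n' is even and 2n/(n²−n'²) when n+n' is odd (it need not vanish on (0, π)).
  u² squared terms: (4)²·∫sin(4x)² dx = 16·π/2 = 8*π;  (5)²·∫cos(4x)² dx = 25·π/2 = 25*π/2.
  u² cross terms: 2·(4)·(5)·∫sin(4x)·cos(4x) dx = 40·(0) = 0.
  So ∫_0^π u² dx = 8*π + 25*π/2 + 0 = 41*π/2.
  (u')² squared terms: (-20)²·∫sin(4x)² dx = 400·π/2 = 200*π;  (16)²·∫cos(4x)² dx = 256·π/2 = 128*π.
  (u')² cross terms: 2·(-20)·(16)·∫sin(4x)·cos(4x) dx = -640·(0) = 0.
  So ∫_0^π (u')² dx = 200*π + 128*π + 0 = 328*π.
||u||_{H^1}^2 = (41*π/2) + (328*π) = 697*π/2.


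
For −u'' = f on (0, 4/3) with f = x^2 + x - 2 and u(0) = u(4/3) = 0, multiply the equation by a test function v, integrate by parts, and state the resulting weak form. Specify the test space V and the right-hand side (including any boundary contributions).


V = H^1_0(0, 4/3) (so v(0) = v(4/3) = 0); weak form: ∫_0^4/3 u'v' dx = ∫_0^4/3 (x^2 + x - 2) v dx for all v ∈ V.

Multiply both sides by a test function v and integrate from 0 to 4/3:
  ∫_0^4/3 −u''(x) v(x) dx = ∫_0^4/3 f(x) v(x) dx.
Integrate the LHS by parts once:
  ∫_0^4/3 −u'' v dx = −[u'(x) v(x)]_0^4/3 + ∫_0^4/3 u'(x) v'(x) dx.
Thus ∫_0^4/3 u'(x) v'(x) dx = ∫_0^4/3 f(x) v(x) dx + [u'(x) v(x)]_0^4/3.
Choose V so that boundary terms are either known or forced to vanish.
u is Dirichlet: u(0) = u(4/3) = 0. Let V = H^1_0(0, 4/3); then v(0) = v(4/3) = 0, and [u' v]_0^4/3 = 0.
Weak formulation: find u (satisfying any essential BC) such that ∫_0^4/3 u'(x) v'(x) dx = ∫_0^4/3 f v dx for all v ∈ V.
Substituting f(x) = x^2 + x - 2, the right-hand side is ∫_0^4/3 (x^2 + x - 2) v dx.


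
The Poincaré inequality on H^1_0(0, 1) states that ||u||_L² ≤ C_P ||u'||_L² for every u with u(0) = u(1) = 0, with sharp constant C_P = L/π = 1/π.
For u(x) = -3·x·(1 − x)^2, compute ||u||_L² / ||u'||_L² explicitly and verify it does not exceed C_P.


||u||_L² / ||u'||_L² = sqrt(14)/14 < C_P = 1/π.

u(x) = -3·x·(1 − x)^2, so u'(x) = 3*(1 - 3*x)*(x - 1).
u(x) = -3·x·(1 − x)^2 vanishes at x = 0 and x = 1, so u ∈ H^1_0(0, 1). Differentiate via the product rule and integrate the resulting polynomials term by term.
  ∫_0^1 u² dx = ∫_0^1 (9*x^6 - 36*x^5 + 54*x^4 - 36*x^3 + 9*x^2) dx. Term by term:
    ∫_0^1 9*x^6 dx = 9/7;  ∫_0^1 -36*x^5 dx = -6;  ∫_0^1 54*x^4 dx = 54/5;
    ∫_0^1 -36*x^3 dx = -9;  ∫_0^1 9*x^2 dx = 3.
  Sum: 9/7 − 6 + 54/5 − 9 + 3 = 3/35.
  ∫_0^1 (u')² dx = ∫_0^1 (81*x^4 - 216*x^3 + 198*x^2 - 72*x + 9) dx. Term by term:
    ∫_0^1 81*x^4 dx = 81/5;  ∫_0^1 -216*x^3 dx = -54;  ∫_0^1 198*x^2 dx = 66;
    ∫_0^1 -72*x dx = -36;  ∫_0^1 9 dx = 9.
  Sum: 81/5 − 54 + 66 − 36 + 9 = 6/5.
∫_0^1 u² dx = 3/35, so ||u||_L² = sqrt(105)/35.
∫_0^1 (u')² dx = 6/5, so ||u'||_L² = sqrt(30)/5.
Ratio ||u||_L² / ||u'||_L² = sqrt(14)/14.
Sharp Poincaré constant on H^1_0(0, 1) is C_P = L/π = 1/π, achieved by sin(π·x).
A polynomial bump cannot attain the sharp Poincaré constant (only the first sine eigenfunction does), so the ratio is strictly less than C_P, consistent with ||u||_L² ≤ C_P ||u'||_L².


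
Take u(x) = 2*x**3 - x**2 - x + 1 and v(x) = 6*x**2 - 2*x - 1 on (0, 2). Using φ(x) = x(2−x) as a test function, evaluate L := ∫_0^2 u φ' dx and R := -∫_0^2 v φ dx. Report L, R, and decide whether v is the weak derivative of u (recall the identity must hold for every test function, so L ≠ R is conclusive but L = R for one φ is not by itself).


LHS = -28/5, RHS = -28/5. Yes, v = u' weakly.

u(x) = 2*x**3 - x**2 - x + 1, classical derivative u'(x) = 6*x**2 - 2*x - 1.
φ(x) = x(2−x), so φ'(x) = 2 - 2*x.
Note φ(0) = φ(2) = 0, so the boundary term u·φ vanishes.
LHS = ∫_0^2 u(x) φ'(x) dx = ∫_0^2 (-4*x^4 + 6*x^3 - 4*x + 2) dx. Term by term:
  ∫_0^2 -4*x^4 dx = -128/5;  ∫_0^2 6*x^3 dx = 24;  ∫_0^2 -4*x dx = -8;
  ∫_0^2 2 dx = 4.
Sum: -128/5 + 24 − 8 + 4 = -28/5.
So LHS = -28/5.
∫_0^2 v(x) φ(x) dx = ∫_0^2 (-6*x^4 + 14*x^3 - 3*x^2 - 2*x) dx. Term by term:
  ∫_0^2 -6*x^4 dx = -192/5;  ∫_0^2 14*x^3 dx = 56;  ∫_0^2 -3*x^2 dx = -8;
  ∫_0^2 -2*x dx = -4.
Sum: -192/5 + 56 − 8 − 4 = 28/5.
So RHS = -∫_0^2 v(x) φ(x) dx = -28/5.
LHS = RHS, so the identity holds for this test φ.
Moreover u is smooth here and v(x) = u'(x) = 6*x**2 - 2*x - 1 pointwise, so the identity holds for every test function. Hence v is the weak derivative of u.


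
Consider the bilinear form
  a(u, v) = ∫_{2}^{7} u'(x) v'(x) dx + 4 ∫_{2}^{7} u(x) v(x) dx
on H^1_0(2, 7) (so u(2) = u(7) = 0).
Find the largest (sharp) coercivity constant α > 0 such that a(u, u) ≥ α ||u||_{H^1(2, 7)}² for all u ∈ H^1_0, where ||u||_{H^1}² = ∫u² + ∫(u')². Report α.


α = 1

Coercivity of a(·,·) on H^1_0(2, 7) means a(u, u) ≥ α ||u||_{H^1}² for every u ∈ H^1_0.
The interval has length L = 5, and Poincaré/coercivity depend only on L. Here a(u, u) = ∫(u')² + (4)·∫u².
Here c = 4 ≥ 1, so a(u,u) = ∫(u')² + c∫u² ≥ ∫(u')² + ∫u² = ||u||_{H^1}², i.e. α = 1 works. No larger α is possible: a(u,u) ≥ α||u||_{H^1}² means (1−α)∫(u')² ≥ (α−c)∫u², and for the modes u_n = sin(nπ(x−x₀)/L) (x₀ the left endpoint) one has ∫u_n²/∫(u_n')² = (L/(nπ))² → 0, so a(u_n,u_n)/||u_n||_{H^1}² → 1. Hence the optimal constant is α = 1.
Therefore α = 1.


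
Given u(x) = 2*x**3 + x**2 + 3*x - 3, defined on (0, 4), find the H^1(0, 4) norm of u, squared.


||u||_{H^1}^2 = 847752/35

The H^1 norm (squared) on an interval (0, L) is
  ||u||_{H^1}^2 = ∫_0^L u(x)^2 dx + ∫_0^L u'(x)^2 dx.
Compute u'(x) = 6*x**2 + 2*x + 3.
Then u(x)^2 = 4*x**6 + 4*x**5 + 13*x**4 - 6*x**3 + 3*x**2 - 18*x + 9 and u'(x)^2 = 36*x**4 + 24*x**3 + 40*x**2 + 12*x + 9.
Integrate each monomial from 0 to 4 using ∫_0^4 c·x^n dx = c·4^(n+1)/(n+1):
  ∫_0^4 u(x)^2 dx = ∫_0^4 (4*x^6 + 4*x^5 + 13*x^4 - 6*x^3 + 3*x^2 - 18*x + 9) dx. Term by term:
    ∫_0^4 4*x^6 dx = 65536/7;  ∫_0^4 4*x^5 dx = 8192/3;  ∫_0^4 13*x^4 dx = 13312/5;
    ∫_0^4 -6*x^3 dx = -384;  ∫_0^4 3*x^2 dx = 64;  ∫_0^4 -18*x dx = -144;
    ∫_0^4 9 dx = 36.
  Sum: 65536/7 + 8192/3 + 13312/5 − 384 + 64 − 144 + 36 = 1504372/105.
  ∫_0^4 u'(x)^2 dx = ∫_0^4 (36*x^4 + 24*x^3 + 40*x^2 + 12*x + 9) dx. Term by term:
    ∫_0^4 36*x^4 dx = 36864/5;  ∫_0^4 24*x^3 dx = 1536;  ∫_0^4 40*x^2 dx = 2560/3;
    ∫_0^4 12*x dx = 96;  ∫_0^4 9 dx = 36.
  Sum: 36864/5 + 1536 + 2560/3 + 96 + 36 = 148412/15.
Adding: ||u||_{H^1}^2 = 1504372/105 + 148412/15 = 847752/35.


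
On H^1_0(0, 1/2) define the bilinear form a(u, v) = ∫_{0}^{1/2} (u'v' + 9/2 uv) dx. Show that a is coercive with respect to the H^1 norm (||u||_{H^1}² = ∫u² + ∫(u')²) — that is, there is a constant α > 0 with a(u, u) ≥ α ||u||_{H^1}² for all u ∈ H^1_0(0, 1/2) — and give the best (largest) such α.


α = 1

Coercivity of a(·,·) on H^1_0(0, 1/2) means a(u, u) ≥ α ||u||_{H^1}² for every u ∈ H^1_0.
The interval has length L = 1/2, and Poincaré/coercivity depend only on L. Here a(u, u) = ∫(u')² + (9/2)·∫u².
Here c = 9/2 ≥ 1, so a(u,u) = ∫(u')² + c∫u² ≥ ∫(u')² + ∫u² = ||u||_{H^1}², i.e. α = 1 works. No larger α is possible: a(u,u) ≥ α||u||_{H^1}² means (1−α)∫(u')² ≥ (α−c)∫u², and for the modes u_n = sin(nπ(x−x₀)/L) (x₀ the left endpoint) one has ∫u_n²/∫(u_n')² = (L/(nπ))² → 0, so a(u_n,u_n)/||u_n||_{H^1}² → 1. Hence the optimal constant is α = 1.
Therefore α = 1.


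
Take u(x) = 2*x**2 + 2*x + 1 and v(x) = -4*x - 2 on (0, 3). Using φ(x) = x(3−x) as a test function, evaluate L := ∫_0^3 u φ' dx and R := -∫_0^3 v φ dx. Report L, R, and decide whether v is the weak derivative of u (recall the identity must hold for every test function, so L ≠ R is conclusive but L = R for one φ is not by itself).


LHS = -36, RHS = 36. No, v is not the weak derivative of u.

u(x) = 2*x**2 + 2*x + 1, classical derivative u'(x) = 4*x + 2.
φ(x) = x(3−x), so φ'(x) = 3 - 2*x.
Note φ(0) = φ(3) = 0, so the boundary term u·φ vanishes.
LHS = ∫_0^3 u(x) φ'(x) dx = ∫_0^3 (-4*x^3 + 2*x^2 + 4*x + 3) dx. Term by term:
  ∫_0^3 -4*x^3 dx = -81;  ∫_0^3 2*x^2 dx = 18;  ∫_0^3 4*x dx = 18;
  ∫_0^3 3 dx = 9.
Sum: -81 + 18 + 18 + 9 = -36.
So LHS = -36.
∫_0^3 v(x) φ(x) dx = ∫_0^3 (4*x^3 - 10*x^2 - 6*x) dx. Term by term:
  ∫_0^3 4*x^3 dx = 81;  ∫_0^3 -10*x^2 dx = -90;  ∫_0^3 -6*x dx = -27.
Sum: 81 − 90 − 27 = -36.
So RHS = -∫_0^3 v(x) φ(x) dx = 36.
LHS − RHS = -72 ≠ 0, so the identity fails.
(For a valid weak derivative the identity must hold for EVERY test function, in particular this one. The failure shows v is NOT the weak derivative of u.)
Correct weak derivative would be u'(x) = 4*x + 2.


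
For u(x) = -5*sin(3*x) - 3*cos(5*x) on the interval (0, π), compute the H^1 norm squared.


||u||_{H^1(0,π)}^2 = 242*π

u'(x) = 15*sin(5*x) - 15*cos(3*x).
Expand u² and (u')² and integrate term by term on (0, π), using: for integers n ≥ 1, ∫_0^π sin²(nx) dx = ∫_0^π cos²(nx) dx = π/2; for n ≠ n', ∫_0^π sin(nx)sin(n'x) dx = ∫_0^π cos(nx)cos(n'x) dx = 0; and by product-to-sum, ∫_0^π sin(nx)cos(n'x) dx = ½∫_0^π [sin((n+n')x) + sin((n−n')x)] dx, which is 0 when n+n' is even and 2n/(n²−n'²) when n+n' is odd (it need not vanish on (0, π)).
  u² squared terms: (-5)²·∫sin(3x)² dx = 25·π/2 = 25*π/2;  (-3)²·∫cos(5x)² dx = 9·π/2 = 9*π/2.
  u² cross terms: 2·(-5)·(-3)·∫sin(3x)·cos(5x) dx = 30·(0) = 0.
  So ∫_0^π u² dx = 25*π/2 + 9*π/2 + 0 = 17*π.
  (u')² squared terms: (-15)²·∫cos(3x)² dx = 225·π/2 = 225*π/2;  (15)²·∫sin(5x)² dx = 225·π/2 = 225*π/2.
  (u')² cross terms: 2·(-15)·(15)·∫cos(3x)·sin(5x) dx = -450·(0) = 0.
  So ∫_0^π (u')² dx = 225*π/2 + 225*π/2 + 0 = 225*π.
||u||_{H^1}^2 = (17*π) + (225*π) = 242*π.


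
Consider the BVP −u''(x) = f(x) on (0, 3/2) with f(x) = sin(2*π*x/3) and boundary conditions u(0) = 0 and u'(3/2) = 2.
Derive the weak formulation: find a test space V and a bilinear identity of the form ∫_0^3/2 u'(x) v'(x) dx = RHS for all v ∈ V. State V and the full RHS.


V = {v ∈ H^1(0, 3/2) : v(0) = 0} (test functions vanish at x = 0 where u is specified); weak form: ∫_0^3/2 u'v' dx = ∫_0^3/2 (sin(2*π*x/3)) v dx + 2·v(3/2) for all v ∈ V.

Multiply both sides by a test function v and integrate from 0 to 3/2:
  ∫_0^3/2 −u''(x) v(x) dx = ∫_0^3/2 f(x) v(x) dx.
Integrate the LHS by parts once:
  ∫_0^3/2 −u'' v dx = −[u'(x) v(x)]_0^3/2 + ∫_0^3/2 u'(x) v'(x) dx.
Thus ∫_0^3/2 u'(x) v'(x) dx = ∫_0^3/2 f(x) v(x) dx + [u'(x) v(x)]_0^3/2.
Choose V so that boundary terms are either known or forced to vanish.
Mixed BC: u(0) = 0 (Dirichlet) and u'(3/2) = 2 (Neumann). Define V = {v ∈ H^1(0, 3/2) : v(0) = 0}. Then [u' v]_0^3/2 = u'(3/2)·v(3/2) − u'(0)·0 = 2·v(3/2).
Weak formulation: find u (satisfying any essential BC) such that ∫_0^3/2 u'(x) v'(x) dx = ∫_0^3/2 f v dx + 2·v(3/2) for all v ∈ V (Dirichlet at 0 absorbed into V; Neumann datum at x = 3/2 contributes the boundary term).
Substituting f(x) = sin(2*π*x/3), the right-hand side is ∫_0^3/2 (sin(2*π*x/3)) v dx + 2·v(3/2).


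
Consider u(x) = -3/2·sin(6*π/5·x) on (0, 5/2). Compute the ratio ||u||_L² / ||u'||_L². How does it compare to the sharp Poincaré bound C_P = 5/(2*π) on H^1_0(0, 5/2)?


||u||_L² / ||u'||_L² = 5/(6*π) < C_P = 5/(2*π).

u(x) = -3/2·sin(6*π/5·x), so u'(x) = -9*π*cos(6*π*x/5)/5.
Writing u(x) = A·sin(kπx/L) with A = -3/2 and k = 3, use ∫_0^L sin²(kπx/L) dx = L/2 and ∫_0^L cos²(kπx/L) dx = L/2.
u² = 9/4·sin²(6*π/5·x) and (u')² = 81*π^2/25·cos²(6*π/5·x), and each of sin², cos² integrates to L/2 = 5/4 over (0, 5/2).
∫_0^5/2 u² dx = 45/16, so ||u||_L² = 3*sqrt(5)/4.
∫_0^5/2 (u')² dx = 81*π^2/20, so ||u'||_L² = 9*sqrt(5)*π/10.
Ratio ||u||_L² / ||u'||_L² = 5/(6*π).
Sharp Poincaré constant on H^1_0(0, 5/2) is C_P = L/π = 5/(2*π), achieved by sin(2*π/5·x).
This is the k = 3 harmonic; the ratio L/(kπ) is strictly less than C_P = L/π, consistent with the sharp inequality ||u||_L² ≤ C_P ||u'||_L².


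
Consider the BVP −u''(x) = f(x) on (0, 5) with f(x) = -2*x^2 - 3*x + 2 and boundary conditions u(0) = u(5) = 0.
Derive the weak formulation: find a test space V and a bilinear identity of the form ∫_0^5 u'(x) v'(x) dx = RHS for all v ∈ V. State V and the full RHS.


V = H^1_0(0, 5) (so v(0) = v(5) = 0); weak form: ∫_0^5 u'v' dx = ∫_0^5 (-2*x^2 - 3*x + 2) v dx for all v ∈ V.

Multiply both sides by a test function v and integrate from 0 to 5:
  ∫_0^5 −u''(x) v(x) dx = ∫_0^5 f(x) v(x) dx.
Integrate the LHS by parts once:
  ∫_0^5 −u'' v dx = −[u'(x) v(x)]_0^5 + ∫_0^5 u'(x) v'(x) dx.
Thus ∫_0^5 u'(x) v'(x) dx = ∫_0^5 f(x) v(x) dx + [u'(x) v(x)]_0^5.
Choose V so that boundary terms are either known or forced to vanish.
u is Dirichlet: u(0) = u(5) = 0. Let V = H^1_0(0, 5); then v(0) = v(5) = 0, and [u' v]_0^5 = 0.
Weak formulation: find u (satisfying any essential BC) such that ∫_0^5 u'(x) v'(x) dx = ∫_0^5 f v dx for all v ∈ V.
Substituting f(x) = -2*x^2 - 3*x + 2, the right-hand side is ∫_0^5 (-2*x^2 - 3*x + 2) v dx.


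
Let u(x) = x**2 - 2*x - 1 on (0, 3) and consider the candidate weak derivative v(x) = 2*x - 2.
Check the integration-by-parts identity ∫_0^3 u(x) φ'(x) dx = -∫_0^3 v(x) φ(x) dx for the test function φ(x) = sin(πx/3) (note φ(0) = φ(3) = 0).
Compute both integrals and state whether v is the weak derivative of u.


LHS = -6/π, RHS = -6/π. Yes, v = u' weakly.

u(x) = x**2 - 2*x - 1, classical derivative u'(x) = 2*x - 2.
φ(x) = sin(πx/3), so φ'(x) = π*cos(π*x/3)/3.
Note φ(0) = φ(3) = 0, so the boundary term u·φ vanishes.
LHS = ∫_0^3 u(x) φ'(x) dx = ∫_0^3 (π*x^2*cos(π*x/3)/3 - 2*π*x*cos(π*x/3)/3 - π*cos(π*x/3)/3) dx. Term by term:
  ∫_0^3 -π*cos(π*x/3)/3 dx = 0;  ∫_0^3 -2*π*x*cos(π*x/3)/3 dx = 12/π;  ∫_0^3 π*x^2*cos(π*x/3)/3 dx = -18/π.
Sum: 0 + 12/π − 18/π = -6/π.
So LHS = -6/π.
∫_0^3 v(x) φ(x) dx = ∫_0^3 (2*x*sin(π*x/3) - 2*sin(π*x/3)) dx. Term by term:
  ∫_0^3 -2*sin(π*x/3) dx = -12/π;  ∫_0^3 2*x*sin(π*x/3) dx = 18/π.
Sum: -12/π + 18/π = 6/π.
So RHS = -∫_0^3 v(x) φ(x) dx = -6/π.
LHS = RHS, so the identity holds for this test φ.
Moreover u is smooth here and v(x) = u'(x) = 2*x - 2 pointwise, so the identity holds for every test function. Hence v is the weak derivative of u.


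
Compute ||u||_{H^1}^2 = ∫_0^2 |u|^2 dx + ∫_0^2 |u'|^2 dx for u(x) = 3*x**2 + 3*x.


||u||_{H^1}^2 = 1698/5

The H^1 norm (squared) on an interval (0, L) is
  ||u||_{H^1}^2 = ∫_0^L u(x)^2 dx + ∫_0^L u'(x)^2 dx.
Compute u'(x) = 6*x + 3.
Then u(x)^2 = 9*x**4 + 18*x**3 + 9*x**2 and u'(x)^2 = 36*x**2 + 36*x + 9.
Integrate each monomial from 0 to 2 using ∫_0^2 c·x^n dx = c·2^(n+1)/(n+1):
  ∫_0^2 u(x)^2 dx = ∫_0^2 (9*x^4 + 18*x^3 + 9*x^2) dx. Term by term:
    ∫_0^2 9*x^4 dx = 288/5;  ∫_0^2 18*x^3 dx = 72;  ∫_0^2 9*x^2 dx = 24.
  Sum: 288/5 + 72 + 24 = 768/5.
  ∫_0^2 u'(x)^2 dx = ∫_0^2 (36*x^2 + 36*x + 9) dx. Term by term:
    ∫_0^2 36*x^2 dx = 96;  ∫_0^2 36*x dx = 72;  ∫_0^2 9 dx = 18.
  Sum: 96 + 72 + 18 = 186.
Adding: ||u||_{H^1}^2 = 768/5 + 186 = 1698/5.


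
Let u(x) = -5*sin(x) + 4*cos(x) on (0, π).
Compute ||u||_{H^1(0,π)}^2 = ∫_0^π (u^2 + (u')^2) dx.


||u||_{H^1(0,π)}^2 = 41*π

u'(x) = -4*sin(x) - 5*cos(x).
Expand u² and (u')² and integrate term by term on (0, π), using: for integers n ≥ 1, ∫_0^π sin²(nx) dx = ∫_0^π cos²(nx) dx = π/2; for n ≠ n', ∫_0^π sin(nx)sin(n'x) dx = ∫_0^π cos(nx)cos(n'x) dx = 0; and by product-to-sum, ∫_0^π sin(nx)cos(n'x) dx = ½∫_0^π [sin((n+n')x) + sin((n−n')x)] dx, which is 0 when n+n' is even and 2n/(n²−n'²) when n+n' is odd (it need not vanish on (0, π)).
  u² squared terms: (-5)²·∫sin(x)² dx = 25·π/2 = 25*π/2;  (4)²·∫cos(x)² dx = 16·π/2 = 8*π.
  u² cross terms: 2·(-5)·(4)·∫sin(x)·cos(x) dx = -40·(0) = 0.
  So ∫_0^π u² dx = 25*π/2 + 8*π + 0 = 41*π/2.
  (u')² squared terms: (-5)²·∫cos(x)² dx = 25·π/2 = 25*π/2;  (-4)²·∫sin(x)² dx = 16·π/2 = 8*π.
  (u')² cross terms: 2·(-5)·(-4)·∫cos(x)·sin(x) dx = 40·(0) = 0.
  So ∫_0^π (u')² dx = 25*π/2 + 8*π + 0 = 41*π/2.
||u||_{H^1}^2 = (41*π/2) + (41*π/2) = 41*π.


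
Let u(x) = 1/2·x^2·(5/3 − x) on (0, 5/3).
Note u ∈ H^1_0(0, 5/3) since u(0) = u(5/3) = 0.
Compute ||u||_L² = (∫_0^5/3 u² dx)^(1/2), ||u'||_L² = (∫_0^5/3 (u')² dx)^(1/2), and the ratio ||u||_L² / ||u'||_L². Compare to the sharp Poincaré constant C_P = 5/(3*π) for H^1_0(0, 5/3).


||u||_L² / ||u'||_L² = 5*sqrt(14)/42 < C_P = 5/(3*π).

u(x) = 1/2·x^2·(5/3 − x), so u'(x) = x*(10 - 9*x)/6.
u(x) = 1/2·x^2·(5/3 − x) vanishes at x = 0 and x = 5/3, so u ∈ H^1_0(0, 5/3). Differentiate via the product rule and integrate the resulting polynomials term by term.
  ∫_0^5/3 u² dx = ∫_0^5/3 (x^6/4 - 5*x^5/6 + 25*x^4/36) dx. Term by term:
    ∫_0^5/3 x^6/4 dx = 78125/61236;  ∫_0^5/3 -5*x^5/6 dx = -78125/26244;  ∫_0^5/3 25*x^4/36 dx = 15625/8748.
  Sum: 78125/61236 − 78125/26244 + 15625/8748 = 15625/183708.
  ∫_0^5/3 (u')² dx = ∫_0^5/3 (9*x^4/4 - 5*x^3 + 25*x^2/9) dx. Term by term:
    ∫_0^5/3 9*x^4/4 dx = 625/108;  ∫_0^5/3 -5*x^3 dx = -3125/324;  ∫_0^5/3 25*x^2/9 dx = 3125/729.
  Sum: 625/108 − 3125/324 + 3125/729 = 625/1458.
∫_0^5/3 u² dx = 15625/183708, so ||u||_L² = 125*sqrt(7)/1134.
∫_0^5/3 (u')² dx = 625/1458, so ||u'||_L² = 25*sqrt(2)/54.
Ratio ||u||_L² / ||u'||_L² = 5*sqrt(14)/42.
Sharp Poincaré constant on H^1_0(0, 5/3) is C_P = L/π = 5/(3*π), achieved by sin(3*π/5·x).
A polynomial bump cannot attain the sharp Poincaré constant (only the first sine eigenfunction does), so the ratio is strictly less than C_P, consistent with ||u||_L² ≤ C_P ||u'||_L².
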